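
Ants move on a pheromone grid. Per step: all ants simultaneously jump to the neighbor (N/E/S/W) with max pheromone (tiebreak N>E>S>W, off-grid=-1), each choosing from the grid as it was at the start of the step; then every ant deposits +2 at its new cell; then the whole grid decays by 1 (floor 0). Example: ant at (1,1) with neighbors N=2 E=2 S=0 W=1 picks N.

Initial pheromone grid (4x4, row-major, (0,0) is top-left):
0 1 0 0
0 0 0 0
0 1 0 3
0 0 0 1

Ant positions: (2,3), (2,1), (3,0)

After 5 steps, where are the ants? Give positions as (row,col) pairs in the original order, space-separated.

Step 1: ant0:(2,3)->S->(3,3) | ant1:(2,1)->N->(1,1) | ant2:(3,0)->N->(2,0)
  grid max=2 at (2,3)
Step 2: ant0:(3,3)->N->(2,3) | ant1:(1,1)->N->(0,1) | ant2:(2,0)->N->(1,0)
  grid max=3 at (2,3)
Step 3: ant0:(2,3)->S->(3,3) | ant1:(0,1)->E->(0,2) | ant2:(1,0)->N->(0,0)
  grid max=2 at (2,3)
Step 4: ant0:(3,3)->N->(2,3) | ant1:(0,2)->E->(0,3) | ant2:(0,0)->E->(0,1)
  grid max=3 at (2,3)
Step 5: ant0:(2,3)->S->(3,3) | ant1:(0,3)->S->(1,3) | ant2:(0,1)->E->(0,2)
  grid max=2 at (2,3)

(3,3) (1,3) (0,2)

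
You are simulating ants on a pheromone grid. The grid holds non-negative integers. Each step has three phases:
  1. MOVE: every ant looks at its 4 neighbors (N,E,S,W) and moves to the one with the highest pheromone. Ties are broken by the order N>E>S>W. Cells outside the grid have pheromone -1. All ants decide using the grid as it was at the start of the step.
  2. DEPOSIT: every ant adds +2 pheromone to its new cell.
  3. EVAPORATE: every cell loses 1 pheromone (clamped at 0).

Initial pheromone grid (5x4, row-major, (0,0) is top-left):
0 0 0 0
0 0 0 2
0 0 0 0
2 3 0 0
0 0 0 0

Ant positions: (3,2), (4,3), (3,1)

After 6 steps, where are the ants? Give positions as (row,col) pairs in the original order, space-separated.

Step 1: ant0:(3,2)->W->(3,1) | ant1:(4,3)->N->(3,3) | ant2:(3,1)->W->(3,0)
  grid max=4 at (3,1)
Step 2: ant0:(3,1)->W->(3,0) | ant1:(3,3)->N->(2,3) | ant2:(3,0)->E->(3,1)
  grid max=5 at (3,1)
Step 3: ant0:(3,0)->E->(3,1) | ant1:(2,3)->N->(1,3) | ant2:(3,1)->W->(3,0)
  grid max=6 at (3,1)
Step 4: ant0:(3,1)->W->(3,0) | ant1:(1,3)->N->(0,3) | ant2:(3,0)->E->(3,1)
  grid max=7 at (3,1)
Step 5: ant0:(3,0)->E->(3,1) | ant1:(0,3)->S->(1,3) | ant2:(3,1)->W->(3,0)
  grid max=8 at (3,1)
Step 6: ant0:(3,1)->W->(3,0) | ant1:(1,3)->N->(0,3) | ant2:(3,0)->E->(3,1)
  grid max=9 at (3,1)

(3,0) (0,3) (3,1)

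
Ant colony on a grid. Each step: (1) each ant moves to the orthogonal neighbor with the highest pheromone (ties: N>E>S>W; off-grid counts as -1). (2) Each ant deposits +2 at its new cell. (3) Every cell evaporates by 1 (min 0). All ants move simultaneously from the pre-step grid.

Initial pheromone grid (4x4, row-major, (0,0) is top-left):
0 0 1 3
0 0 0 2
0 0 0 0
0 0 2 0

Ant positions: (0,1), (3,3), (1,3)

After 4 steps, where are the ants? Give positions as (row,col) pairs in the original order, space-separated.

Step 1: ant0:(0,1)->E->(0,2) | ant1:(3,3)->W->(3,2) | ant2:(1,3)->N->(0,3)
  grid max=4 at (0,3)
Step 2: ant0:(0,2)->E->(0,3) | ant1:(3,2)->N->(2,2) | ant2:(0,3)->W->(0,2)
  grid max=5 at (0,3)
Step 3: ant0:(0,3)->W->(0,2) | ant1:(2,2)->S->(3,2) | ant2:(0,2)->E->(0,3)
  grid max=6 at (0,3)
Step 4: ant0:(0,2)->E->(0,3) | ant1:(3,2)->N->(2,2) | ant2:(0,3)->W->(0,2)
  grid max=7 at (0,3)

(0,3) (2,2) (0,2)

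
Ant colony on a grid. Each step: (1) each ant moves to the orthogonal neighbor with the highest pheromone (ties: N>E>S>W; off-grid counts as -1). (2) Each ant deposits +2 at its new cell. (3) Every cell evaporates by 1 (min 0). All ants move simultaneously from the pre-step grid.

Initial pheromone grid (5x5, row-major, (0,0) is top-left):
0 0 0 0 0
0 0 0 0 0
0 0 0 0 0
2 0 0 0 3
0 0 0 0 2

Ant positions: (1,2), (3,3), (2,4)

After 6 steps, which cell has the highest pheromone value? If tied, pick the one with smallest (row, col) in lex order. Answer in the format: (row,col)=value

Step 1: ant0:(1,2)->N->(0,2) | ant1:(3,3)->E->(3,4) | ant2:(2,4)->S->(3,4)
  grid max=6 at (3,4)
Step 2: ant0:(0,2)->E->(0,3) | ant1:(3,4)->S->(4,4) | ant2:(3,4)->S->(4,4)
  grid max=5 at (3,4)
Step 3: ant0:(0,3)->E->(0,4) | ant1:(4,4)->N->(3,4) | ant2:(4,4)->N->(3,4)
  grid max=8 at (3,4)
Step 4: ant0:(0,4)->S->(1,4) | ant1:(3,4)->S->(4,4) | ant2:(3,4)->S->(4,4)
  grid max=7 at (3,4)
Step 5: ant0:(1,4)->N->(0,4) | ant1:(4,4)->N->(3,4) | ant2:(4,4)->N->(3,4)
  grid max=10 at (3,4)
Step 6: ant0:(0,4)->S->(1,4) | ant1:(3,4)->S->(4,4) | ant2:(3,4)->S->(4,4)
  grid max=9 at (3,4)
Final grid:
  0 0 0 0 0
  0 0 0 0 1
  0 0 0 0 0
  0 0 0 0 9
  0 0 0 0 8
Max pheromone 9 at (3,4)

Answer: (3,4)=9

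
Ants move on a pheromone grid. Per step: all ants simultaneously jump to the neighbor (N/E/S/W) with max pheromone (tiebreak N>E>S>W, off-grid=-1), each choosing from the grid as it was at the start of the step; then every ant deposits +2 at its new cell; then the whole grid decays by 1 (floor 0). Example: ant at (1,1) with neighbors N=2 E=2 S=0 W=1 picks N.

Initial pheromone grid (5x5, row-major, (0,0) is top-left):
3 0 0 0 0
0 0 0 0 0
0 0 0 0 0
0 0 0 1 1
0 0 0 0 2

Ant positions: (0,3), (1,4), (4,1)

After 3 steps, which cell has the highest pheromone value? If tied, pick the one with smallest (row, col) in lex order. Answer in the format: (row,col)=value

Step 1: ant0:(0,3)->E->(0,4) | ant1:(1,4)->N->(0,4) | ant2:(4,1)->N->(3,1)
  grid max=3 at (0,4)
Step 2: ant0:(0,4)->S->(1,4) | ant1:(0,4)->S->(1,4) | ant2:(3,1)->N->(2,1)
  grid max=3 at (1,4)
Step 3: ant0:(1,4)->N->(0,4) | ant1:(1,4)->N->(0,4) | ant2:(2,1)->N->(1,1)
  grid max=5 at (0,4)
Final grid:
  0 0 0 0 5
  0 1 0 0 2
  0 0 0 0 0
  0 0 0 0 0
  0 0 0 0 0
Max pheromone 5 at (0,4)

Answer: (0,4)=5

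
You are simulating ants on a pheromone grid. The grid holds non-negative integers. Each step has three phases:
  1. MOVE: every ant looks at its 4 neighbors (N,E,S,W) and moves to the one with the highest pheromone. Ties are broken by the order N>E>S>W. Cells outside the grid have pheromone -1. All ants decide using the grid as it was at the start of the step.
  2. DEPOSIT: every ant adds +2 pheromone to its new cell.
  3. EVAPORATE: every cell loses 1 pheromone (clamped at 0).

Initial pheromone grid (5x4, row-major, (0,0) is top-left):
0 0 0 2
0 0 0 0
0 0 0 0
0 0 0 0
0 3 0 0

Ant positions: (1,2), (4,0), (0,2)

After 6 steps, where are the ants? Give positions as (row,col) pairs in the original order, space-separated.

Step 1: ant0:(1,2)->N->(0,2) | ant1:(4,0)->E->(4,1) | ant2:(0,2)->E->(0,3)
  grid max=4 at (4,1)
Step 2: ant0:(0,2)->E->(0,3) | ant1:(4,1)->N->(3,1) | ant2:(0,3)->W->(0,2)
  grid max=4 at (0,3)
Step 3: ant0:(0,3)->W->(0,2) | ant1:(3,1)->S->(4,1) | ant2:(0,2)->E->(0,3)
  grid max=5 at (0,3)
Step 4: ant0:(0,2)->E->(0,3) | ant1:(4,1)->N->(3,1) | ant2:(0,3)->W->(0,2)
  grid max=6 at (0,3)
Step 5: ant0:(0,3)->W->(0,2) | ant1:(3,1)->S->(4,1) | ant2:(0,2)->E->(0,3)
  grid max=7 at (0,3)
Step 6: ant0:(0,2)->E->(0,3) | ant1:(4,1)->N->(3,1) | ant2:(0,3)->W->(0,2)
  grid max=8 at (0,3)

(0,3) (3,1) (0,2)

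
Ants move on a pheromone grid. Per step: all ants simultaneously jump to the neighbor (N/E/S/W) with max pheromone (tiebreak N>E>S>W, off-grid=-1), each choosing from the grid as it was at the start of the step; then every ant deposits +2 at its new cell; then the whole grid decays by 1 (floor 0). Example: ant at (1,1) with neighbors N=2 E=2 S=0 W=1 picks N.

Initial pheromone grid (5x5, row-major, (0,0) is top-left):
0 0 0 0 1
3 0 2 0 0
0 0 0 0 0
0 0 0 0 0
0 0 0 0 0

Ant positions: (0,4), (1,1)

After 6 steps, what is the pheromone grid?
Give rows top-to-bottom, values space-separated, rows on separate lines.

After step 1: ants at (1,4),(1,0)
  0 0 0 0 0
  4 0 1 0 1
  0 0 0 0 0
  0 0 0 0 0
  0 0 0 0 0
After step 2: ants at (0,4),(0,0)
  1 0 0 0 1
  3 0 0 0 0
  0 0 0 0 0
  0 0 0 0 0
  0 0 0 0 0
After step 3: ants at (1,4),(1,0)
  0 0 0 0 0
  4 0 0 0 1
  0 0 0 0 0
  0 0 0 0 0
  0 0 0 0 0
After step 4: ants at (0,4),(0,0)
  1 0 0 0 1
  3 0 0 0 0
  0 0 0 0 0
  0 0 0 0 0
  0 0 0 0 0
After step 5: ants at (1,4),(1,0)
  0 0 0 0 0
  4 0 0 0 1
  0 0 0 0 0
  0 0 0 0 0
  0 0 0 0 0
After step 6: ants at (0,4),(0,0)
  1 0 0 0 1
  3 0 0 0 0
  0 0 0 0 0
  0 0 0 0 0
  0 0 0 0 0

1 0 0 0 1
3 0 0 0 0
0 0 0 0 0
0 0 0 0 0
0 0 0 0 0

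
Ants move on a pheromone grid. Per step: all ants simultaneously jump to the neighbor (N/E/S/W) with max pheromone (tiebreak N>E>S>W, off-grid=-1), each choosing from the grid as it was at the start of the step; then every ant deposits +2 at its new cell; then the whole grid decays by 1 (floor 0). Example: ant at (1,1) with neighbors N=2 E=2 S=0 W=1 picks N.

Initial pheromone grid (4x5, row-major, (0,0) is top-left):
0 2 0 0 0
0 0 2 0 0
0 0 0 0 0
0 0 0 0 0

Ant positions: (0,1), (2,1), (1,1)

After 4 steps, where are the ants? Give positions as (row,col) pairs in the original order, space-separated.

Step 1: ant0:(0,1)->E->(0,2) | ant1:(2,1)->N->(1,1) | ant2:(1,1)->N->(0,1)
  grid max=3 at (0,1)
Step 2: ant0:(0,2)->W->(0,1) | ant1:(1,1)->N->(0,1) | ant2:(0,1)->E->(0,2)
  grid max=6 at (0,1)
Step 3: ant0:(0,1)->E->(0,2) | ant1:(0,1)->E->(0,2) | ant2:(0,2)->W->(0,1)
  grid max=7 at (0,1)
Step 4: ant0:(0,2)->W->(0,1) | ant1:(0,2)->W->(0,1) | ant2:(0,1)->E->(0,2)
  grid max=10 at (0,1)

(0,1) (0,1) (0,2)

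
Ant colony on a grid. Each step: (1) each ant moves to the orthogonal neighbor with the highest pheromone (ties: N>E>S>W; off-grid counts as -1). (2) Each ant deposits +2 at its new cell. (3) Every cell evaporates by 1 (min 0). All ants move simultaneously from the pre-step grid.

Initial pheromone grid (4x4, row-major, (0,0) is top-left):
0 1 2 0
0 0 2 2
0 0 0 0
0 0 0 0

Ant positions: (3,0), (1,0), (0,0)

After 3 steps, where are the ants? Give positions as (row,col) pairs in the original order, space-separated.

Step 1: ant0:(3,0)->N->(2,0) | ant1:(1,0)->N->(0,0) | ant2:(0,0)->E->(0,1)
  grid max=2 at (0,1)
Step 2: ant0:(2,0)->N->(1,0) | ant1:(0,0)->E->(0,1) | ant2:(0,1)->E->(0,2)
  grid max=3 at (0,1)
Step 3: ant0:(1,0)->N->(0,0) | ant1:(0,1)->E->(0,2) | ant2:(0,2)->W->(0,1)
  grid max=4 at (0,1)

(0,0) (0,2) (0,1)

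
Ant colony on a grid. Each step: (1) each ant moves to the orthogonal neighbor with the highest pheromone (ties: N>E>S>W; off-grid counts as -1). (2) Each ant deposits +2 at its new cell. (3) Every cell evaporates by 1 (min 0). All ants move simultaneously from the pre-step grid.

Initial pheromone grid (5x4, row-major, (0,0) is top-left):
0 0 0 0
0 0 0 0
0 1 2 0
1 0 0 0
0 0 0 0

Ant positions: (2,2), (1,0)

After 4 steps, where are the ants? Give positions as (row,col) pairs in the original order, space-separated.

Step 1: ant0:(2,2)->W->(2,1) | ant1:(1,0)->N->(0,0)
  grid max=2 at (2,1)
Step 2: ant0:(2,1)->E->(2,2) | ant1:(0,0)->E->(0,1)
  grid max=2 at (2,2)
Step 3: ant0:(2,2)->W->(2,1) | ant1:(0,1)->E->(0,2)
  grid max=2 at (2,1)
Step 4: ant0:(2,1)->E->(2,2) | ant1:(0,2)->E->(0,3)
  grid max=2 at (2,2)

(2,2) (0,3)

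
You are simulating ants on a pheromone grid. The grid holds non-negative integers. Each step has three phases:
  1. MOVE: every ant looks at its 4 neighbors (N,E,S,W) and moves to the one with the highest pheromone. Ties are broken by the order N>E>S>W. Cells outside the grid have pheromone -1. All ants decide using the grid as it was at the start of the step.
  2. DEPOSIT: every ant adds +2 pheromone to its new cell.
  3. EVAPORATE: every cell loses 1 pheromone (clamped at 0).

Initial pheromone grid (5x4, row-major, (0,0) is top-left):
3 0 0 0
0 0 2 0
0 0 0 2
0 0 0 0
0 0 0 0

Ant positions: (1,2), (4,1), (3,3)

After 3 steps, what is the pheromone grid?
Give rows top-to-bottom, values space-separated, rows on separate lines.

After step 1: ants at (0,2),(3,1),(2,3)
  2 0 1 0
  0 0 1 0
  0 0 0 3
  0 1 0 0
  0 0 0 0
After step 2: ants at (1,2),(2,1),(1,3)
  1 0 0 0
  0 0 2 1
  0 1 0 2
  0 0 0 0
  0 0 0 0
After step 3: ants at (1,3),(1,1),(2,3)
  0 0 0 0
  0 1 1 2
  0 0 0 3
  0 0 0 0
  0 0 0 0

0 0 0 0
0 1 1 2
0 0 0 3
0 0 0 0
0 0 0 0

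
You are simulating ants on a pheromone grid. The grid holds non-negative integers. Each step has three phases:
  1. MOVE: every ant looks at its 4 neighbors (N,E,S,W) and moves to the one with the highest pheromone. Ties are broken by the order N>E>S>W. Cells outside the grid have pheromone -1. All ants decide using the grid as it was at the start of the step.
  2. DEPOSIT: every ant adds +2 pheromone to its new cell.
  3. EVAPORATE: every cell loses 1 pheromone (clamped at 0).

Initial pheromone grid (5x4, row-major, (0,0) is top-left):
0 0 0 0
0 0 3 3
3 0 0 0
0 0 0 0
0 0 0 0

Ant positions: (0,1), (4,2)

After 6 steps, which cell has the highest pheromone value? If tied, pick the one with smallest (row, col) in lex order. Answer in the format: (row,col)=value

Answer: (1,2)=7

Derivation:
Step 1: ant0:(0,1)->E->(0,2) | ant1:(4,2)->N->(3,2)
  grid max=2 at (1,2)
Step 2: ant0:(0,2)->S->(1,2) | ant1:(3,2)->N->(2,2)
  grid max=3 at (1,2)
Step 3: ant0:(1,2)->E->(1,3) | ant1:(2,2)->N->(1,2)
  grid max=4 at (1,2)
Step 4: ant0:(1,3)->W->(1,2) | ant1:(1,2)->E->(1,3)
  grid max=5 at (1,2)
Step 5: ant0:(1,2)->E->(1,3) | ant1:(1,3)->W->(1,2)
  grid max=6 at (1,2)
Step 6: ant0:(1,3)->W->(1,2) | ant1:(1,2)->E->(1,3)
  grid max=7 at (1,2)
Final grid:
  0 0 0 0
  0 0 7 5
  0 0 0 0
  0 0 0 0
  0 0 0 0
Max pheromone 7 at (1,2)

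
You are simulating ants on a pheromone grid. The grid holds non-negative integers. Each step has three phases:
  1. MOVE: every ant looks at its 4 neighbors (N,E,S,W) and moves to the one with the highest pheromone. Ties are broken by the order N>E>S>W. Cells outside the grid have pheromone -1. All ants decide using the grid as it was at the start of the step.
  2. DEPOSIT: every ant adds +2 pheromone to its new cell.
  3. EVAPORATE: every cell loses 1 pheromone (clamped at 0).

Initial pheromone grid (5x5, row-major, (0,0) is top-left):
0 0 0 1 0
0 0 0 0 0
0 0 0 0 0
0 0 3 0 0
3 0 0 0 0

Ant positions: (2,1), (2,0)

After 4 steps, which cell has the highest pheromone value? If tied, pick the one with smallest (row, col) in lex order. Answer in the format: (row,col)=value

Answer: (1,0)=4

Derivation:
Step 1: ant0:(2,1)->N->(1,1) | ant1:(2,0)->N->(1,0)
  grid max=2 at (3,2)
Step 2: ant0:(1,1)->W->(1,0) | ant1:(1,0)->E->(1,1)
  grid max=2 at (1,0)
Step 3: ant0:(1,0)->E->(1,1) | ant1:(1,1)->W->(1,0)
  grid max=3 at (1,0)
Step 4: ant0:(1,1)->W->(1,0) | ant1:(1,0)->E->(1,1)
  grid max=4 at (1,0)
Final grid:
  0 0 0 0 0
  4 4 0 0 0
  0 0 0 0 0
  0 0 0 0 0
  0 0 0 0 0
Max pheromone 4 at (1,0)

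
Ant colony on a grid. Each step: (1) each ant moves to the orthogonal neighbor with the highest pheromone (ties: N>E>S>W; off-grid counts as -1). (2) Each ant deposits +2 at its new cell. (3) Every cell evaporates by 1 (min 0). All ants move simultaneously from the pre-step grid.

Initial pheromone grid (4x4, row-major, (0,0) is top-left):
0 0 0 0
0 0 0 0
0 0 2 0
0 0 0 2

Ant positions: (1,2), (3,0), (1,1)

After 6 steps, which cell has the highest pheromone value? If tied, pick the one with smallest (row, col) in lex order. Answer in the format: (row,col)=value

Answer: (1,2)=7

Derivation:
Step 1: ant0:(1,2)->S->(2,2) | ant1:(3,0)->N->(2,0) | ant2:(1,1)->N->(0,1)
  grid max=3 at (2,2)
Step 2: ant0:(2,2)->N->(1,2) | ant1:(2,0)->N->(1,0) | ant2:(0,1)->E->(0,2)
  grid max=2 at (2,2)
Step 3: ant0:(1,2)->S->(2,2) | ant1:(1,0)->N->(0,0) | ant2:(0,2)->S->(1,2)
  grid max=3 at (2,2)
Step 4: ant0:(2,2)->N->(1,2) | ant1:(0,0)->E->(0,1) | ant2:(1,2)->S->(2,2)
  grid max=4 at (2,2)
Step 5: ant0:(1,2)->S->(2,2) | ant1:(0,1)->E->(0,2) | ant2:(2,2)->N->(1,2)
  grid max=5 at (2,2)
Step 6: ant0:(2,2)->N->(1,2) | ant1:(0,2)->S->(1,2) | ant2:(1,2)->S->(2,2)
  grid max=7 at (1,2)
Final grid:
  0 0 0 0
  0 0 7 0
  0 0 6 0
  0 0 0 0
Max pheromone 7 at (1,2)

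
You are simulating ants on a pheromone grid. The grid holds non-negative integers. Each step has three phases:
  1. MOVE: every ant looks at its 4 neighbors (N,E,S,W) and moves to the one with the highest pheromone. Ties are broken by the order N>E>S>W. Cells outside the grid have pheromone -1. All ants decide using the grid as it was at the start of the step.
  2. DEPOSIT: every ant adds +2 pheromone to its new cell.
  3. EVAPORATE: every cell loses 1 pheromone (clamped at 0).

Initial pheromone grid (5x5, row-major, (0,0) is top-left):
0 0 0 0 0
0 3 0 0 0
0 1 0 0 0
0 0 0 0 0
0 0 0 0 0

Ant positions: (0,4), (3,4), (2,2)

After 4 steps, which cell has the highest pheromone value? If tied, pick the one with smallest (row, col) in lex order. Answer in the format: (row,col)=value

Answer: (1,4)=4

Derivation:
Step 1: ant0:(0,4)->S->(1,4) | ant1:(3,4)->N->(2,4) | ant2:(2,2)->W->(2,1)
  grid max=2 at (1,1)
Step 2: ant0:(1,4)->S->(2,4) | ant1:(2,4)->N->(1,4) | ant2:(2,1)->N->(1,1)
  grid max=3 at (1,1)
Step 3: ant0:(2,4)->N->(1,4) | ant1:(1,4)->S->(2,4) | ant2:(1,1)->S->(2,1)
  grid max=3 at (1,4)
Step 4: ant0:(1,4)->S->(2,4) | ant1:(2,4)->N->(1,4) | ant2:(2,1)->N->(1,1)
  grid max=4 at (1,4)
Final grid:
  0 0 0 0 0
  0 3 0 0 4
  0 1 0 0 4
  0 0 0 0 0
  0 0 0 0 0
Max pheromone 4 at (1,4)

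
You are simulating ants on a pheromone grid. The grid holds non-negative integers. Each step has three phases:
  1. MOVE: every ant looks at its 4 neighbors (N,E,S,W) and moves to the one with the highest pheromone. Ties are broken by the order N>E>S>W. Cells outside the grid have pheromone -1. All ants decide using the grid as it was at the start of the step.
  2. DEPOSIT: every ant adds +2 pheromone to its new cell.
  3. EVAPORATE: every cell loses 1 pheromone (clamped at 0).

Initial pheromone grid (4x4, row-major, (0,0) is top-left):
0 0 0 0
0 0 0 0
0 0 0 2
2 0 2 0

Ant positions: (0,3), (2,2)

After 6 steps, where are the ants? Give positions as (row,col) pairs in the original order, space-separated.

Step 1: ant0:(0,3)->S->(1,3) | ant1:(2,2)->E->(2,3)
  grid max=3 at (2,3)
Step 2: ant0:(1,3)->S->(2,3) | ant1:(2,3)->N->(1,3)
  grid max=4 at (2,3)
Step 3: ant0:(2,3)->N->(1,3) | ant1:(1,3)->S->(2,3)
  grid max=5 at (2,3)
Step 4: ant0:(1,3)->S->(2,3) | ant1:(2,3)->N->(1,3)
  grid max=6 at (2,3)
Step 5: ant0:(2,3)->N->(1,3) | ant1:(1,3)->S->(2,3)
  grid max=7 at (2,3)
Step 6: ant0:(1,3)->S->(2,3) | ant1:(2,3)->N->(1,3)
  grid max=8 at (2,3)

(2,3) (1,3)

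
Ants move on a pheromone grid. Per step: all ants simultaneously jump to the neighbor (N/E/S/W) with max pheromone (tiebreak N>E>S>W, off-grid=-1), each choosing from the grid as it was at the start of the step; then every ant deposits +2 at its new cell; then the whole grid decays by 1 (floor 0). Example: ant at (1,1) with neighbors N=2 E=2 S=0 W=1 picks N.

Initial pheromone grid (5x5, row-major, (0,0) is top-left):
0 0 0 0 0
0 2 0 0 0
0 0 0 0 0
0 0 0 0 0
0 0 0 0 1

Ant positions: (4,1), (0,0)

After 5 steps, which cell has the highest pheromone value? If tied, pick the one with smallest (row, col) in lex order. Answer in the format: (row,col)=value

Answer: (1,1)=5

Derivation:
Step 1: ant0:(4,1)->N->(3,1) | ant1:(0,0)->E->(0,1)
  grid max=1 at (0,1)
Step 2: ant0:(3,1)->N->(2,1) | ant1:(0,1)->S->(1,1)
  grid max=2 at (1,1)
Step 3: ant0:(2,1)->N->(1,1) | ant1:(1,1)->S->(2,1)
  grid max=3 at (1,1)
Step 4: ant0:(1,1)->S->(2,1) | ant1:(2,1)->N->(1,1)
  grid max=4 at (1,1)
Step 5: ant0:(2,1)->N->(1,1) | ant1:(1,1)->S->(2,1)
  grid max=5 at (1,1)
Final grid:
  0 0 0 0 0
  0 5 0 0 0
  0 4 0 0 0
  0 0 0 0 0
  0 0 0 0 0
Max pheromone 5 at (1,1)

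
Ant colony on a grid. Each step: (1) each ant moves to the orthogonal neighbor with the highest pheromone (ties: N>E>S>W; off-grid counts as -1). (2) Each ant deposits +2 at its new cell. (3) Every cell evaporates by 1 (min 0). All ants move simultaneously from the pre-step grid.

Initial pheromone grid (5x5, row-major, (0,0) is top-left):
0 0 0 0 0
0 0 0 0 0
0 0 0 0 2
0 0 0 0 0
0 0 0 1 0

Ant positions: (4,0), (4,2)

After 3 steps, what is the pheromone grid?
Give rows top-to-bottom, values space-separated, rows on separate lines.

After step 1: ants at (3,0),(4,3)
  0 0 0 0 0
  0 0 0 0 0
  0 0 0 0 1
  1 0 0 0 0
  0 0 0 2 0
After step 2: ants at (2,0),(3,3)
  0 0 0 0 0
  0 0 0 0 0
  1 0 0 0 0
  0 0 0 1 0
  0 0 0 1 0
After step 3: ants at (1,0),(4,3)
  0 0 0 0 0
  1 0 0 0 0
  0 0 0 0 0
  0 0 0 0 0
  0 0 0 2 0

0 0 0 0 0
1 0 0 0 0
0 0 0 0 0
0 0 0 0 0
0 0 0 2 0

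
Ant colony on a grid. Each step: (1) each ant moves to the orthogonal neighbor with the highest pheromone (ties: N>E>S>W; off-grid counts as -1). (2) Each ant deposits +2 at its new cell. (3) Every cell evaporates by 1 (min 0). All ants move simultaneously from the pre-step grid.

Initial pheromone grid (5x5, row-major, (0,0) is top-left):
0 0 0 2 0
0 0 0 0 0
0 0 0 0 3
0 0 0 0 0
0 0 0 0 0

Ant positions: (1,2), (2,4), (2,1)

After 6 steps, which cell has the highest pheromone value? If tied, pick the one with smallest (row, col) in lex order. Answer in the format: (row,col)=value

Answer: (1,4)=6

Derivation:
Step 1: ant0:(1,2)->N->(0,2) | ant1:(2,4)->N->(1,4) | ant2:(2,1)->N->(1,1)
  grid max=2 at (2,4)
Step 2: ant0:(0,2)->E->(0,3) | ant1:(1,4)->S->(2,4) | ant2:(1,1)->N->(0,1)
  grid max=3 at (2,4)
Step 3: ant0:(0,3)->E->(0,4) | ant1:(2,4)->N->(1,4) | ant2:(0,1)->E->(0,2)
  grid max=2 at (2,4)
Step 4: ant0:(0,4)->S->(1,4) | ant1:(1,4)->S->(2,4) | ant2:(0,2)->E->(0,3)
  grid max=3 at (2,4)
Step 5: ant0:(1,4)->S->(2,4) | ant1:(2,4)->N->(1,4) | ant2:(0,3)->E->(0,4)
  grid max=4 at (2,4)
Step 6: ant0:(2,4)->N->(1,4) | ant1:(1,4)->S->(2,4) | ant2:(0,4)->S->(1,4)
  grid max=6 at (1,4)
Final grid:
  0 0 0 0 0
  0 0 0 0 6
  0 0 0 0 5
  0 0 0 0 0
  0 0 0 0 0
Max pheromone 6 at (1,4)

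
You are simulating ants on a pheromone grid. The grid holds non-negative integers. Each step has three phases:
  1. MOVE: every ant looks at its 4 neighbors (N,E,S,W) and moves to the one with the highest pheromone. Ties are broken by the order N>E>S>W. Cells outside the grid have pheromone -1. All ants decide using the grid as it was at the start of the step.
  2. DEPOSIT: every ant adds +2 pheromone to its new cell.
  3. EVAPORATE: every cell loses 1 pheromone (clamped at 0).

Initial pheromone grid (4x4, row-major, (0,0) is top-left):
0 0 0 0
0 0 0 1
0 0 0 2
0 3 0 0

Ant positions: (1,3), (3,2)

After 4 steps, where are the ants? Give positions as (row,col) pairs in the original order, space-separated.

Step 1: ant0:(1,3)->S->(2,3) | ant1:(3,2)->W->(3,1)
  grid max=4 at (3,1)
Step 2: ant0:(2,3)->N->(1,3) | ant1:(3,1)->N->(2,1)
  grid max=3 at (3,1)
Step 3: ant0:(1,3)->S->(2,3) | ant1:(2,1)->S->(3,1)
  grid max=4 at (3,1)
Step 4: ant0:(2,3)->N->(1,3) | ant1:(3,1)->N->(2,1)
  grid max=3 at (3,1)

(1,3) (2,1)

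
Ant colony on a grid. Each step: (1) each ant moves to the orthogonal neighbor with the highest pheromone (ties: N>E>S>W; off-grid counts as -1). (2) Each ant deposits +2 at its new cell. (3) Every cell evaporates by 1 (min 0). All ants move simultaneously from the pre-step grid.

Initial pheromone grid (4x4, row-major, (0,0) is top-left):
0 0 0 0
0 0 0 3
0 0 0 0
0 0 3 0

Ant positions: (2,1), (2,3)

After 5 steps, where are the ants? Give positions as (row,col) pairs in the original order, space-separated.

Step 1: ant0:(2,1)->N->(1,1) | ant1:(2,3)->N->(1,3)
  grid max=4 at (1,3)
Step 2: ant0:(1,1)->N->(0,1) | ant1:(1,3)->N->(0,3)
  grid max=3 at (1,3)
Step 3: ant0:(0,1)->E->(0,2) | ant1:(0,3)->S->(1,3)
  grid max=4 at (1,3)
Step 4: ant0:(0,2)->E->(0,3) | ant1:(1,3)->N->(0,3)
  grid max=3 at (0,3)
Step 5: ant0:(0,3)->S->(1,3) | ant1:(0,3)->S->(1,3)
  grid max=6 at (1,3)

(1,3) (1,3)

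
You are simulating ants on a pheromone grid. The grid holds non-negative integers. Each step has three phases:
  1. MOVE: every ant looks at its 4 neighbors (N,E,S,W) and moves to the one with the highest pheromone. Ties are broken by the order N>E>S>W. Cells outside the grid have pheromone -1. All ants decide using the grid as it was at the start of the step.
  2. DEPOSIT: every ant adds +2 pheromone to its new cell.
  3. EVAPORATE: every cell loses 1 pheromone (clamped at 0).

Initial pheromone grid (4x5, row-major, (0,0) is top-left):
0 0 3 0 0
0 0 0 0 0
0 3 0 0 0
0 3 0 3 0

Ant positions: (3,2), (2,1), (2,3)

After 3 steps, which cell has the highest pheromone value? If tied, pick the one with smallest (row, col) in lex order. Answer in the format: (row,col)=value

Step 1: ant0:(3,2)->E->(3,3) | ant1:(2,1)->S->(3,1) | ant2:(2,3)->S->(3,3)
  grid max=6 at (3,3)
Step 2: ant0:(3,3)->N->(2,3) | ant1:(3,1)->N->(2,1) | ant2:(3,3)->N->(2,3)
  grid max=5 at (3,3)
Step 3: ant0:(2,3)->S->(3,3) | ant1:(2,1)->S->(3,1) | ant2:(2,3)->S->(3,3)
  grid max=8 at (3,3)
Final grid:
  0 0 0 0 0
  0 0 0 0 0
  0 2 0 2 0
  0 4 0 8 0
Max pheromone 8 at (3,3)

Answer: (3,3)=8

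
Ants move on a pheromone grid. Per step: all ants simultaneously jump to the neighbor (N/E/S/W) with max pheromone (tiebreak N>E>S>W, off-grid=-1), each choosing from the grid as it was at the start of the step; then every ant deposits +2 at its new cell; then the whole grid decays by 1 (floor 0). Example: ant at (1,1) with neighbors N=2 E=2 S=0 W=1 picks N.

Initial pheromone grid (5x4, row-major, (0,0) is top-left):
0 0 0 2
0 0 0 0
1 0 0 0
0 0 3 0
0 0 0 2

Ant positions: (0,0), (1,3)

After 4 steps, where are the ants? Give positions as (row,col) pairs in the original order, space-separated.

Step 1: ant0:(0,0)->E->(0,1) | ant1:(1,3)->N->(0,3)
  grid max=3 at (0,3)
Step 2: ant0:(0,1)->E->(0,2) | ant1:(0,3)->S->(1,3)
  grid max=2 at (0,3)
Step 3: ant0:(0,2)->E->(0,3) | ant1:(1,3)->N->(0,3)
  grid max=5 at (0,3)
Step 4: ant0:(0,3)->S->(1,3) | ant1:(0,3)->S->(1,3)
  grid max=4 at (0,3)

(1,3) (1,3)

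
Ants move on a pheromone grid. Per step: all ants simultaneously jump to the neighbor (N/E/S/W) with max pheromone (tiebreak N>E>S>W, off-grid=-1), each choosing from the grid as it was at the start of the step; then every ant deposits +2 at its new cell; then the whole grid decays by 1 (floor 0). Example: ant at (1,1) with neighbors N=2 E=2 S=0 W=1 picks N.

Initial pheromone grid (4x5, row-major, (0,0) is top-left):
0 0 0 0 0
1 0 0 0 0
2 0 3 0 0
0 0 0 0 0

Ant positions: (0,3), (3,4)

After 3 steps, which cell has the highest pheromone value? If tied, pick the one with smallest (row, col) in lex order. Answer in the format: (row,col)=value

Step 1: ant0:(0,3)->E->(0,4) | ant1:(3,4)->N->(2,4)
  grid max=2 at (2,2)
Step 2: ant0:(0,4)->S->(1,4) | ant1:(2,4)->N->(1,4)
  grid max=3 at (1,4)
Step 3: ant0:(1,4)->N->(0,4) | ant1:(1,4)->N->(0,4)
  grid max=3 at (0,4)
Final grid:
  0 0 0 0 3
  0 0 0 0 2
  0 0 0 0 0
  0 0 0 0 0
Max pheromone 3 at (0,4)

Answer: (0,4)=3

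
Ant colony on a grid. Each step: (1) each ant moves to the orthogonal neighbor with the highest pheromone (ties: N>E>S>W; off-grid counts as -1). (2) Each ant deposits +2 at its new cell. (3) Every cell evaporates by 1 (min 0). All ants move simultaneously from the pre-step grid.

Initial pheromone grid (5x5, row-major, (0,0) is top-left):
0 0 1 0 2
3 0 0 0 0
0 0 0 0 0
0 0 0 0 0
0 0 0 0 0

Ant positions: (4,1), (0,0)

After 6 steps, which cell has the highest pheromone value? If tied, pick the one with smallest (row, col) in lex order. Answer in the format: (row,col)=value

Step 1: ant0:(4,1)->N->(3,1) | ant1:(0,0)->S->(1,0)
  grid max=4 at (1,0)
Step 2: ant0:(3,1)->N->(2,1) | ant1:(1,0)->N->(0,0)
  grid max=3 at (1,0)
Step 3: ant0:(2,1)->N->(1,1) | ant1:(0,0)->S->(1,0)
  grid max=4 at (1,0)
Step 4: ant0:(1,1)->W->(1,0) | ant1:(1,0)->E->(1,1)
  grid max=5 at (1,0)
Step 5: ant0:(1,0)->E->(1,1) | ant1:(1,1)->W->(1,0)
  grid max=6 at (1,0)
Step 6: ant0:(1,1)->W->(1,0) | ant1:(1,0)->E->(1,1)
  grid max=7 at (1,0)
Final grid:
  0 0 0 0 0
  7 4 0 0 0
  0 0 0 0 0
  0 0 0 0 0
  0 0 0 0 0
Max pheromone 7 at (1,0)

Answer: (1,0)=7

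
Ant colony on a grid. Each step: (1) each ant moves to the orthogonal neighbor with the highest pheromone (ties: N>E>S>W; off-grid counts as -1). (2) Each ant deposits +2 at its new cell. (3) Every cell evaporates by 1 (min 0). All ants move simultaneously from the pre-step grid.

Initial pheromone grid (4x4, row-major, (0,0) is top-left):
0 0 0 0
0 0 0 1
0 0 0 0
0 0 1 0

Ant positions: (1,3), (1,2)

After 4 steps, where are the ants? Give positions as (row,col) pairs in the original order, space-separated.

Step 1: ant0:(1,3)->N->(0,3) | ant1:(1,2)->E->(1,3)
  grid max=2 at (1,3)
Step 2: ant0:(0,3)->S->(1,3) | ant1:(1,3)->N->(0,3)
  grid max=3 at (1,3)
Step 3: ant0:(1,3)->N->(0,3) | ant1:(0,3)->S->(1,3)
  grid max=4 at (1,3)
Step 4: ant0:(0,3)->S->(1,3) | ant1:(1,3)->N->(0,3)
  grid max=5 at (1,3)

(1,3) (0,3)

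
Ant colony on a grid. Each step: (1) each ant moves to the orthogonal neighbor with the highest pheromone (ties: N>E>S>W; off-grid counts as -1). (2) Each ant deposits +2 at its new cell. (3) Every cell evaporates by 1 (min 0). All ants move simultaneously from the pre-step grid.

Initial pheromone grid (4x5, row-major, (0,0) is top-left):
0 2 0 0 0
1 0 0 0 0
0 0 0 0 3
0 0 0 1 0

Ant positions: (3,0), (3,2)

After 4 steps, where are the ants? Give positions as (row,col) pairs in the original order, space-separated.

Step 1: ant0:(3,0)->N->(2,0) | ant1:(3,2)->E->(3,3)
  grid max=2 at (2,4)
Step 2: ant0:(2,0)->N->(1,0) | ant1:(3,3)->N->(2,3)
  grid max=1 at (1,0)
Step 3: ant0:(1,0)->N->(0,0) | ant1:(2,3)->E->(2,4)
  grid max=2 at (2,4)
Step 4: ant0:(0,0)->E->(0,1) | ant1:(2,4)->N->(1,4)
  grid max=1 at (0,1)

(0,1) (1,4)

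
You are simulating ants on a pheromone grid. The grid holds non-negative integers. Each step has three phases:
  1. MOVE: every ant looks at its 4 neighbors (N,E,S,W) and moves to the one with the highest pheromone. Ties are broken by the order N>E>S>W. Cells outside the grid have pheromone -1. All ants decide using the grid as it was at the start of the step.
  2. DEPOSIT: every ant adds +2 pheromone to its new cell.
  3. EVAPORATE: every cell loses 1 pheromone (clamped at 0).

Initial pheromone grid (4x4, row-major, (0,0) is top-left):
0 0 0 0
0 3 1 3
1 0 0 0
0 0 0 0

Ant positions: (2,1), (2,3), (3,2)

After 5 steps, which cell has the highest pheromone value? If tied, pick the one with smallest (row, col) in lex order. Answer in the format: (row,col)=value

Step 1: ant0:(2,1)->N->(1,1) | ant1:(2,3)->N->(1,3) | ant2:(3,2)->N->(2,2)
  grid max=4 at (1,1)
Step 2: ant0:(1,1)->N->(0,1) | ant1:(1,3)->N->(0,3) | ant2:(2,2)->N->(1,2)
  grid max=3 at (1,1)
Step 3: ant0:(0,1)->S->(1,1) | ant1:(0,3)->S->(1,3) | ant2:(1,2)->E->(1,3)
  grid max=6 at (1,3)
Step 4: ant0:(1,1)->N->(0,1) | ant1:(1,3)->N->(0,3) | ant2:(1,3)->N->(0,3)
  grid max=5 at (1,3)
Step 5: ant0:(0,1)->S->(1,1) | ant1:(0,3)->S->(1,3) | ant2:(0,3)->S->(1,3)
  grid max=8 at (1,3)
Final grid:
  0 0 0 2
  0 4 0 8
  0 0 0 0
  0 0 0 0
Max pheromone 8 at (1,3)

Answer: (1,3)=8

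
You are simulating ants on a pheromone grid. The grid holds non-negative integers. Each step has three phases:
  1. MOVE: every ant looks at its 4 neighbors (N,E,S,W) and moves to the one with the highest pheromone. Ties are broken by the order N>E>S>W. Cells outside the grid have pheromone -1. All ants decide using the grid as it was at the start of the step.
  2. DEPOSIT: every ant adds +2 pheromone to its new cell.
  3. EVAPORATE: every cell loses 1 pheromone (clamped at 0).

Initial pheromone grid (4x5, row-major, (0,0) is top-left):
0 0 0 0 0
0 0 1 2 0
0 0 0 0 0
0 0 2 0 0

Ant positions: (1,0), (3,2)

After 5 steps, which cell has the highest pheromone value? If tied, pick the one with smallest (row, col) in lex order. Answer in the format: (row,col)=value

Step 1: ant0:(1,0)->N->(0,0) | ant1:(3,2)->N->(2,2)
  grid max=1 at (0,0)
Step 2: ant0:(0,0)->E->(0,1) | ant1:(2,2)->S->(3,2)
  grid max=2 at (3,2)
Step 3: ant0:(0,1)->E->(0,2) | ant1:(3,2)->N->(2,2)
  grid max=1 at (0,2)
Step 4: ant0:(0,2)->E->(0,3) | ant1:(2,2)->S->(3,2)
  grid max=2 at (3,2)
Step 5: ant0:(0,3)->E->(0,4) | ant1:(3,2)->N->(2,2)
  grid max=1 at (0,4)
Final grid:
  0 0 0 0 1
  0 0 0 0 0
  0 0 1 0 0
  0 0 1 0 0
Max pheromone 1 at (0,4)

Answer: (0,4)=1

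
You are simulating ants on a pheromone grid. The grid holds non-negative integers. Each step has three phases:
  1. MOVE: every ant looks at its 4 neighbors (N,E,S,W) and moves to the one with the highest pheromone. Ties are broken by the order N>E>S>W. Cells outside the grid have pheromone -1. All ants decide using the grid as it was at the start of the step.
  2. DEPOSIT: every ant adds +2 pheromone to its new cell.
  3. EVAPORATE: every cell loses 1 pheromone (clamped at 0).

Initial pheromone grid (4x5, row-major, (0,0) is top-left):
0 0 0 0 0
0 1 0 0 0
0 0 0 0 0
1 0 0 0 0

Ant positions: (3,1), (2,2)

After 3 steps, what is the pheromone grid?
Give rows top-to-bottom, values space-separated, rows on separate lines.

After step 1: ants at (3,0),(1,2)
  0 0 0 0 0
  0 0 1 0 0
  0 0 0 0 0
  2 0 0 0 0
After step 2: ants at (2,0),(0,2)
  0 0 1 0 0
  0 0 0 0 0
  1 0 0 0 0
  1 0 0 0 0
After step 3: ants at (3,0),(0,3)
  0 0 0 1 0
  0 0 0 0 0
  0 0 0 0 0
  2 0 0 0 0

0 0 0 1 0
0 0 0 0 0
0 0 0 0 0
2 0 0 0 0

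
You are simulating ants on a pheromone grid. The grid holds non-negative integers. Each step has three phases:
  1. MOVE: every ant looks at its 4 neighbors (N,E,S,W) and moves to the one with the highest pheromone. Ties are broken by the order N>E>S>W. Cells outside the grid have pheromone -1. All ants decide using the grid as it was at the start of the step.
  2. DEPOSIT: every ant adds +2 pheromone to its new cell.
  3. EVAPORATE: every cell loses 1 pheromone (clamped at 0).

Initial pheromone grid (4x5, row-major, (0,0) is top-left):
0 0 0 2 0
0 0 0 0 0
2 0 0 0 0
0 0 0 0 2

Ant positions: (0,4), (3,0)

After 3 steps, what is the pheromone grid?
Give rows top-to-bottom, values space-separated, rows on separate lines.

After step 1: ants at (0,3),(2,0)
  0 0 0 3 0
  0 0 0 0 0
  3 0 0 0 0
  0 0 0 0 1
After step 2: ants at (0,4),(1,0)
  0 0 0 2 1
  1 0 0 0 0
  2 0 0 0 0
  0 0 0 0 0
After step 3: ants at (0,3),(2,0)
  0 0 0 3 0
  0 0 0 0 0
  3 0 0 0 0
  0 0 0 0 0

0 0 0 3 0
0 0 0 0 0
3 0 0 0 0
0 0 0 0 0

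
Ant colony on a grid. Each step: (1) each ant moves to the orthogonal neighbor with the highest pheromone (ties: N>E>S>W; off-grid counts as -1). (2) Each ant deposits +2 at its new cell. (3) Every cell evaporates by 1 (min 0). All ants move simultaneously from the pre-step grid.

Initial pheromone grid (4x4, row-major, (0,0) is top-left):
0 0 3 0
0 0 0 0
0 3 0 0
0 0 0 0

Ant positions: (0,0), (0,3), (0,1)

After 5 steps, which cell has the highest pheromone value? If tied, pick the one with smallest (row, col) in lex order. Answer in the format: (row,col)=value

Step 1: ant0:(0,0)->E->(0,1) | ant1:(0,3)->W->(0,2) | ant2:(0,1)->E->(0,2)
  grid max=6 at (0,2)
Step 2: ant0:(0,1)->E->(0,2) | ant1:(0,2)->W->(0,1) | ant2:(0,2)->W->(0,1)
  grid max=7 at (0,2)
Step 3: ant0:(0,2)->W->(0,1) | ant1:(0,1)->E->(0,2) | ant2:(0,1)->E->(0,2)
  grid max=10 at (0,2)
Step 4: ant0:(0,1)->E->(0,2) | ant1:(0,2)->W->(0,1) | ant2:(0,2)->W->(0,1)
  grid max=11 at (0,2)
Step 5: ant0:(0,2)->W->(0,1) | ant1:(0,1)->E->(0,2) | ant2:(0,1)->E->(0,2)
  grid max=14 at (0,2)
Final grid:
  0 9 14 0
  0 0 0 0
  0 0 0 0
  0 0 0 0
Max pheromone 14 at (0,2)

Answer: (0,2)=14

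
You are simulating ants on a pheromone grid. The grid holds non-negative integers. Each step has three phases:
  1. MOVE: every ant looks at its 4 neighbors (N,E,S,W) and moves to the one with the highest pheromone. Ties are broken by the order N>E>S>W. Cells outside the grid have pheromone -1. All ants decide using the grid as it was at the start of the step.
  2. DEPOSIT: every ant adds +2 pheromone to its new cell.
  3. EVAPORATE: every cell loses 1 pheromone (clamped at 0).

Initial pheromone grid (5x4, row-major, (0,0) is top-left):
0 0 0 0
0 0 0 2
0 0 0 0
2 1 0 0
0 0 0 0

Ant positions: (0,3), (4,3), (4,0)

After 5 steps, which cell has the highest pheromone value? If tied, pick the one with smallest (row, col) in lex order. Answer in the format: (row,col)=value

Step 1: ant0:(0,3)->S->(1,3) | ant1:(4,3)->N->(3,3) | ant2:(4,0)->N->(3,0)
  grid max=3 at (1,3)
Step 2: ant0:(1,3)->N->(0,3) | ant1:(3,3)->N->(2,3) | ant2:(3,0)->N->(2,0)
  grid max=2 at (1,3)
Step 3: ant0:(0,3)->S->(1,3) | ant1:(2,3)->N->(1,3) | ant2:(2,0)->S->(3,0)
  grid max=5 at (1,3)
Step 4: ant0:(1,3)->N->(0,3) | ant1:(1,3)->N->(0,3) | ant2:(3,0)->N->(2,0)
  grid max=4 at (1,3)
Step 5: ant0:(0,3)->S->(1,3) | ant1:(0,3)->S->(1,3) | ant2:(2,0)->S->(3,0)
  grid max=7 at (1,3)
Final grid:
  0 0 0 2
  0 0 0 7
  0 0 0 0
  3 0 0 0
  0 0 0 0
Max pheromone 7 at (1,3)

Answer: (1,3)=7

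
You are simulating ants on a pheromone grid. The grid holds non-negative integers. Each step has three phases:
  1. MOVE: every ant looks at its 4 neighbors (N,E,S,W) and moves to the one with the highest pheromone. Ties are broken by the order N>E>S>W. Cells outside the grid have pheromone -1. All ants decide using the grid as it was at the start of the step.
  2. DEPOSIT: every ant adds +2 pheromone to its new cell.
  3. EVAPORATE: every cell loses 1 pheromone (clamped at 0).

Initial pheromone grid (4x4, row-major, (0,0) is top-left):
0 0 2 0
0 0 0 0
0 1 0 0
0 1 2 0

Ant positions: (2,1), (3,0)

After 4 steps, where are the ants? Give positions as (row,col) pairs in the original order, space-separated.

Step 1: ant0:(2,1)->S->(3,1) | ant1:(3,0)->E->(3,1)
  grid max=4 at (3,1)
Step 2: ant0:(3,1)->E->(3,2) | ant1:(3,1)->E->(3,2)
  grid max=4 at (3,2)
Step 3: ant0:(3,2)->W->(3,1) | ant1:(3,2)->W->(3,1)
  grid max=6 at (3,1)
Step 4: ant0:(3,1)->E->(3,2) | ant1:(3,1)->E->(3,2)
  grid max=6 at (3,2)

(3,2) (3,2)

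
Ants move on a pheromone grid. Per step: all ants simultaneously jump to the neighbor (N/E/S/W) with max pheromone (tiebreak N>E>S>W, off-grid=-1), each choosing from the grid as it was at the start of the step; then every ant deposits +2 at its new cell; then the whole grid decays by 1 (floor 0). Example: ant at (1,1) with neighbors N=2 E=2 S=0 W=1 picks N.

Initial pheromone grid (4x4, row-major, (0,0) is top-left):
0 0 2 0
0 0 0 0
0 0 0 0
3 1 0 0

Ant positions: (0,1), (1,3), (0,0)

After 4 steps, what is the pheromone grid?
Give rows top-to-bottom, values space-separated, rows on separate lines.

After step 1: ants at (0,2),(0,3),(0,1)
  0 1 3 1
  0 0 0 0
  0 0 0 0
  2 0 0 0
After step 2: ants at (0,3),(0,2),(0,2)
  0 0 6 2
  0 0 0 0
  0 0 0 0
  1 0 0 0
After step 3: ants at (0,2),(0,3),(0,3)
  0 0 7 5
  0 0 0 0
  0 0 0 0
  0 0 0 0
After step 4: ants at (0,3),(0,2),(0,2)
  0 0 10 6
  0 0 0 0
  0 0 0 0
  0 0 0 0

0 0 10 6
0 0 0 0
0 0 0 0
0 0 0 0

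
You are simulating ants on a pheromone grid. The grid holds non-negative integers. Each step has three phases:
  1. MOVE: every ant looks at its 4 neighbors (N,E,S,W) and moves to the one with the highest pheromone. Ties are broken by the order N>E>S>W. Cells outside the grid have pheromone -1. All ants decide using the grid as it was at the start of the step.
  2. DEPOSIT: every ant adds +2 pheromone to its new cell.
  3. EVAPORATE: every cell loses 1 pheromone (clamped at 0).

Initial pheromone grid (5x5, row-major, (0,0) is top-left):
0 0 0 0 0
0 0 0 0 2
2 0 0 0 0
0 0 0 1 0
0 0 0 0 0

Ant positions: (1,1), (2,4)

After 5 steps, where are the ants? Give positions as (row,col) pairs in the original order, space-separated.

Step 1: ant0:(1,1)->N->(0,1) | ant1:(2,4)->N->(1,4)
  grid max=3 at (1,4)
Step 2: ant0:(0,1)->E->(0,2) | ant1:(1,4)->N->(0,4)
  grid max=2 at (1,4)
Step 3: ant0:(0,2)->E->(0,3) | ant1:(0,4)->S->(1,4)
  grid max=3 at (1,4)
Step 4: ant0:(0,3)->E->(0,4) | ant1:(1,4)->N->(0,4)
  grid max=3 at (0,4)
Step 5: ant0:(0,4)->S->(1,4) | ant1:(0,4)->S->(1,4)
  grid max=5 at (1,4)

(1,4) (1,4)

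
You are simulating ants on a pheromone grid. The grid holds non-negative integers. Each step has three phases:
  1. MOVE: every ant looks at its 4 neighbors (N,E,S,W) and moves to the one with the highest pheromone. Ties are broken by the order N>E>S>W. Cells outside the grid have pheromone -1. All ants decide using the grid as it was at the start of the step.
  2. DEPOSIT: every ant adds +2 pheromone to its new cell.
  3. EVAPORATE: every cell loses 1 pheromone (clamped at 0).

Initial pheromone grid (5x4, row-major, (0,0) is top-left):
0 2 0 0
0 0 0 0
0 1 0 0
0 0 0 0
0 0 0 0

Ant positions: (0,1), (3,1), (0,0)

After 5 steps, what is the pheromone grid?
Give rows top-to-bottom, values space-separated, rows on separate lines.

After step 1: ants at (0,2),(2,1),(0,1)
  0 3 1 0
  0 0 0 0
  0 2 0 0
  0 0 0 0
  0 0 0 0
After step 2: ants at (0,1),(1,1),(0,2)
  0 4 2 0
  0 1 0 0
  0 1 0 0
  0 0 0 0
  0 0 0 0
After step 3: ants at (0,2),(0,1),(0,1)
  0 7 3 0
  0 0 0 0
  0 0 0 0
  0 0 0 0
  0 0 0 0
After step 4: ants at (0,1),(0,2),(0,2)
  0 8 6 0
  0 0 0 0
  0 0 0 0
  0 0 0 0
  0 0 0 0
After step 5: ants at (0,2),(0,1),(0,1)
  0 11 7 0
  0 0 0 0
  0 0 0 0
  0 0 0 0
  0 0 0 0

0 11 7 0
0 0 0 0
0 0 0 0
0 0 0 0
0 0 0 0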